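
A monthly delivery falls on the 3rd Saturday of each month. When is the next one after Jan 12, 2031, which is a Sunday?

Jan 2031 starts on a Wednesday; its first Saturday is the 4th, so the 3rd Saturday is the 18th — Jan 18, 2031.
Jan 18, 2031 is after Jan 12, 2031, so that is the next one.

Jan 18, 2031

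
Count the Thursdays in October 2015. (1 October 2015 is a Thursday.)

1 October 2015 is a Thursday; the first Thursday on or after it is 1 October 2015.
From 1 October 2015 to 31 October 2015 is 31 − 1 = 30 days.
30 ÷ 7 = 4 full weeks with remainder 2, so 4 more Thursdays after the first → 5.

5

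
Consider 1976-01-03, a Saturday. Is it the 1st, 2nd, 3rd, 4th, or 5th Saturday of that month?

Day 3 falls in week ⌈3/7⌉ of the month.
Days 1–7 hold the 1st Saturday, 8–14 the 2nd, 15–21 the 3rd, 22–28 the 4th, 29–31 the 5th.
3 is in the range for the 1st.

1st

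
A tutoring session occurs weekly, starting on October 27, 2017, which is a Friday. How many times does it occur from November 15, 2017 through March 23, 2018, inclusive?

19

Occurrences land 7·i days after October 27, 2017 for i = 0, 1, 2, …
November 15, 2017 is 19 days after the start; 19 ÷ 7 = 2 remainder 5; since the remainder is 5, round up to i = 3. First occurrence in the window: #4 on November 17, 2017 (3×7 = 21 days in).
March 23, 2018 is 147 days after the start; 147 ÷ 7 = 21 remainder 0. Last occurrence in the window: #22 on March 23, 2018.
Occurrences #4 through #22: 19 in total.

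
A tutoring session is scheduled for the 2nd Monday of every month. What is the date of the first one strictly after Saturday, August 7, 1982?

August 1982 starts on a Sunday; its first Monday is the 2nd, so the 2nd Monday is the 9th — August 9, 1982.
August 9, 1982 is after August 7, 1982, so that is the next one.

August 9, 1982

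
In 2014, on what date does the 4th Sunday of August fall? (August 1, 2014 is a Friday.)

August 2014 begins on a Friday, so the first Sunday is August 3 (2 days later).
The 4th Sunday is 3 weeks later: 3 + 21 = 24.

24 August 2014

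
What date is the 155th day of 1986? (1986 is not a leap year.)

June 4, 1986

January has 31 days (155 − 31 = 124 remain).
February has 28 days (124 − 28 = 96 remain).
March has 31 days (96 − 31 = 65 remain).
April has 30 days (65 − 30 = 35 remain).
May has 31 days (35 − 31 = 4 remain).
4 into June → June 4.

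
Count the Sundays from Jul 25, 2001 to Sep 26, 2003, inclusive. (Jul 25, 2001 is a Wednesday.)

113

Jul 25, 2001 is a Wednesday; the first Sunday on or after it is Jul 29, 2001 (4 days later).
From Jul 29, 2001 to Sep 26, 2003: 155 + 365 + 269 = 789 days (rest of 2001, 2002, to Sep 26, 2003 in 2003).
789 ÷ 7 = 112 full weeks with remainder 5, so 112 more Sundays after the first → 113.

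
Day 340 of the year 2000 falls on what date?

December 5, 2000

January has 31 days (340 − 31 = 309 remain).
February has 29 days (309 − 29 = 280 remain).
March has 31 days (280 − 31 = 249 remain).
April has 30 days (249 − 30 = 219 remain).
May has 31 days (219 − 31 = 188 remain).
June has 30 days (188 − 30 = 158 remain).
July has 31 days (158 − 31 = 127 remain).
August has 31 days (127 − 31 = 96 remain).
September has 30 days (96 − 30 = 66 remain).
October has 31 days (66 − 31 = 35 remain).
November has 30 days (35 − 30 = 5 remain).
5 into December → December 5.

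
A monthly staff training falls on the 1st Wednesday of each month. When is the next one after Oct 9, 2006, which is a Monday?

Oct 2006 starts on a Sunday, so its 1st Wednesday is Oct 4, 2006 (3 days in).
That is not after Oct 9, 2006, so look at Nov 2006.
Nov 2006 starts on a Wednesday, so its 1st Wednesday is Nov 1, 2006.

Nov 1, 2006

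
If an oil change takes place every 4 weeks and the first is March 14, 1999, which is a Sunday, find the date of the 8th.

The 8th occurrence is 7 intervals after the first: 7 × 28 = 196 days after March 14, 1999.
March has 31 days — 17 days to the end of March leaves 179.
April has 30 days (149 left).
May has 31 days (118 left).
June has 30 days (88 left).
July has 31 days (57 left).
August has 31 days (26 left).
26 days into September → September 26, 1999.

September 26, 1999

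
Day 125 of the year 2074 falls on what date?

May 5, 2074

Jan has 31 days (125 − 31 = 94 remain).
Feb has 28 days (94 − 28 = 66 remain).
Mar has 31 days (66 − 31 = 35 remain).
Apr has 30 days (35 − 30 = 5 remain).
5 into May → May 5.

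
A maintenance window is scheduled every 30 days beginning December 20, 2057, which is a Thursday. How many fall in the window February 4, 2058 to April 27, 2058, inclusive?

Occurrences land 30·i days after December 20, 2057 for i = 0, 1, 2, …
February 4, 2058 is 46 days after the start; 46 ÷ 30 = 1 remainder 16; since the remainder is 16, round up to i = 2. First occurrence in the window: #3 on February 18, 2058 (2×30 = 60 days in).
April 27, 2058 is 128 days after the start; 128 ÷ 30 = 4 remainder 8. Last occurrence in the window: #5 on April 19, 2058.
Occurrences #3 through #5: 3 in total.

3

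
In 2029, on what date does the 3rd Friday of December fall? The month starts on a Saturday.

December 21, 2029

December 2029 begins on a Saturday, so the first Friday is December 7 (6 days later).
The 3rd Friday is 2 weeks later: 7 + 14 = 21.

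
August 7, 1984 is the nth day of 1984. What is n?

220

Days in months before August: 31 + 29 + 31 + 30 + 31 + 30 + 31 = 213.
Plus 7 days into August → day 220.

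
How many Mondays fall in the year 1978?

1 January 1978 is a Sunday; the first Monday on or after it is 2 January 1978 (1 day later).
From 2 January 1978 to 31 December 1978: 29 + 28 + 31 + 30 + 31 + 30 + 31 + 31 + 30 + 31 + 30 + 31 = 363 days (rest of January, February, March, April, May, June, July, August, September, October, November, December).
363 ÷ 7 = 51 full weeks with remainder 6, so 51 more Mondays after the first → 52.

52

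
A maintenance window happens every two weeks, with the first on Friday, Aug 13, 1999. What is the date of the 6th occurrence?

Oct 22, 1999

The 6th occurrence is 5 intervals after the first: 5 × 14 = 70 days after Aug 13, 1999.
Aug has 31 days — 18 days to the end of Aug leaves 52.
Sep has 30 days (22 left).
22 days into Oct → Oct 22, 1999.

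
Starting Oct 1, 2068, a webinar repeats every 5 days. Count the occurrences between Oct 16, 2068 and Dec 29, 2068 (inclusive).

15

Occurrences land 5·i days after Oct 1, 2068 for i = 0, 1, 2, …
Oct 16, 2068 is 15 days after the start; 15 ÷ 5 = 3 remainder 0. First occurrence in the window: #4 on Oct 16, 2068 (3×5 = 15 days in).
Dec 29, 2068 is 89 days after the start; 89 ÷ 5 = 17 remainder 4. Last occurrence in the window: #18 on Dec 25, 2068.
Occurrences #4 through #18: 15 in total.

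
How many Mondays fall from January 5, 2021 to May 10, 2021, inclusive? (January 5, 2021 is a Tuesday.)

January 5, 2021 is a Tuesday; the first Monday on or after it is January 11, 2021 (6 days later).
From January 11, 2021 to May 10, 2021: 20 + 28 + 31 + 30 + 10 = 119 days (rest of January, February, March, April, May).
119 ÷ 7 = 17 full weeks with remainder 0, so 17 more Mondays after the first → 18.

18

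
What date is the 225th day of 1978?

13 August 1978

January has 31 days (225 − 31 = 194 remain).
February has 28 days (194 − 28 = 166 remain).
March has 31 days (166 − 31 = 135 remain).
April has 30 days (135 − 30 = 105 remain).
May has 31 days (105 − 31 = 74 remain).
June has 30 days (74 − 30 = 44 remain).
July has 31 days (44 − 31 = 13 remain).
13 into August → August 13.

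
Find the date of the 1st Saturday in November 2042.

November 2042 begins on a Saturday, so the first Saturday is November 1.

2042-11-01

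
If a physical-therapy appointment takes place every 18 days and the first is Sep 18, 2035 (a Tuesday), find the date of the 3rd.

The 3rd occurrence is 2 intervals after the first: 2 × 18 = 36 days after Sep 18, 2035.
Sep has 30 days — 12 days to the end of Sep leaves 24.
24 days into Oct → Oct 24, 2035.

Oct 24, 2035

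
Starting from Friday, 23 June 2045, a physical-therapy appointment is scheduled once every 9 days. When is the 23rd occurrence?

7 January 2046

The 23rd occurrence is 22 intervals after the first: 22 × 9 = 198 days after 23 June 2045.
June has 30 days — 7 days to the end of June leaves 191.
July has 31 days (160 left).
August has 31 days (129 left).
September has 30 days (99 left).
October has 31 days (68 left).
November has 30 days (38 left).
December has 31 days (7 left).
7 days into January → 7 January 2046.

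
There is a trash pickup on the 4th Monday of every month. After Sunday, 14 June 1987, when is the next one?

22 June 1987

June 1987 starts on a Monday; its first Monday is the 1st, so the 4th Monday is the 22nd — 22 June 1987.
22 June 1987 is after 14 June 1987, so that is the next one.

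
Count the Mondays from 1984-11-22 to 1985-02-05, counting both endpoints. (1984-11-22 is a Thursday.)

1984-11-22 is a Thursday; the first Monday on or after it is 1984-11-26 (4 days later).
From 1984-11-26 to 1985-02-05: 4 + 31 + 31 + 5 = 71 days (rest of November, December, January, February).
71 ÷ 7 = 10 full weeks with remainder 1, so 10 more Mondays after the first → 11.

11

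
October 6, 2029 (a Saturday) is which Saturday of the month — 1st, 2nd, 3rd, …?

1st

Day 6 falls in week ⌈6/7⌉ of the month.
Days 1–7 hold the 1st Saturday, 8–14 the 2nd, 15–21 the 3rd, 22–28 the 4th, 29–31 the 5th.
6 is in the range for the 1st.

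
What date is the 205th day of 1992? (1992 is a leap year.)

23 July 1992

January has 31 days (205 − 31 = 174 remain).
February has 29 days (174 − 29 = 145 remain).
March has 31 days (145 − 31 = 114 remain).
April has 30 days (114 − 30 = 84 remain).
May has 31 days (84 − 31 = 53 remain).
June has 30 days (53 − 30 = 23 remain).
23 into July → July 23.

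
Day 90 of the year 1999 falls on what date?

31 March 1999

January has 31 days (90 − 31 = 59 remain).
February has 28 days (59 − 28 = 31 remain).
31 into March → March 31.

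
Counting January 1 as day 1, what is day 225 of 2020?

Aug 12, 2020

Jan has 31 days (225 − 31 = 194 remain).
Feb has 29 days (194 − 29 = 165 remain).
Mar has 31 days (165 − 31 = 134 remain).
Apr has 30 days (134 − 30 = 104 remain).
May has 31 days (104 − 31 = 73 remain).
Jun has 30 days (73 − 30 = 43 remain).
Jul has 31 days (43 − 31 = 12 remain).
12 into Aug → Aug 12.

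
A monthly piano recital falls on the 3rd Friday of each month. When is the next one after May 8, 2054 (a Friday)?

May 15, 2054

May 2054 starts on a Friday; its first Friday is the 1st, so the 3rd Friday is the 15th — May 15, 2054.
May 15, 2054 is after May 8, 2054, so that is the next one.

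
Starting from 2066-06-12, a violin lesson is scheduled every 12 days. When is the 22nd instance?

The 22nd occurrence is 21 intervals after the first: 21 × 12 = 252 days after 2066-06-12.
June has 30 days — 18 days to the end of June leaves 234.
July has 31 days (203 left).
August has 31 days (172 left).
September has 30 days (142 left).
October has 31 days (111 left).
November has 30 days (81 left).
December has 31 days (50 left).
January has 31 days (19 left).
19 days into February → 2067-02-19.

2067-02-19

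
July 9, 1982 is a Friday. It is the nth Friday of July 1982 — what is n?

2nd

Day 9 falls in week ⌈9/7⌉ of the month.
Days 1–7 hold the 1st Friday, 8–14 the 2nd, 15–21 the 3rd, 22–28 the 4th, 29–31 the 5th.
9 is in the range for the 2nd.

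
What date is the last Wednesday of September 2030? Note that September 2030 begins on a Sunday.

September 2030 begins on a Sunday, so the first Wednesday is September 4 (3 days later).
September 2030 has 30 days. Adding weeks: 4, 11, 18, 25 — the last one ≤ 30 is the 25th.

25 September 2030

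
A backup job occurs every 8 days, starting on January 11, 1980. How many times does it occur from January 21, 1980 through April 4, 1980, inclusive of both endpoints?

Occurrences land 8·i days after January 11, 1980 for i = 0, 1, 2, …
January 21, 1980 is 10 days after the start; 10 ÷ 8 = 1 remainder 2; since the remainder is 2, round up to i = 2. First occurrence in the window: #3 on January 27, 1980 (2×8 = 16 days in).
April 4, 1980 is 84 days after the start; 84 ÷ 8 = 10 remainder 4. Last occurrence in the window: #11 on March 31, 1980.
Occurrences #3 through #11: 9 in total.

9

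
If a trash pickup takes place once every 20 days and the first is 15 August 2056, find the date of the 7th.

13 December 2056

The 7th occurrence is 6 intervals after the first: 6 × 20 = 120 days after 15 August 2056.
August has 31 days — 16 days to the end of August leaves 104.
September has 30 days (74 left).
October has 31 days (43 left).
November has 30 days (13 left).
13 days into December → 13 December 2056.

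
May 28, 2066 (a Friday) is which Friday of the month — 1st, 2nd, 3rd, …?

4th

Day 28 falls in week ⌈28/7⌉ of the month.
Days 1–7 hold the 1st Friday, 8–14 the 2nd, 15–21 the 3rd, 22–28 the 4th, 29–31 the 5th.
28 is in the range for the 4th.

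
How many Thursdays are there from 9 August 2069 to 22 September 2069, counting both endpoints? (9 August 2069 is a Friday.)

9 August 2069 is a Friday; the first Thursday on or after it is 15 August 2069 (6 days later).
From 15 August 2069 to 22 September 2069: 16 + 22 = 38 days (rest of August, September).
38 ÷ 7 = 5 full weeks with remainder 3, so 5 more Thursdays after the first → 6.

6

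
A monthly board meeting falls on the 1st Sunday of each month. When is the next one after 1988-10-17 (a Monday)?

October 1988 starts on a Saturday, so its 1st Sunday is 1988-10-02 (1 day in).
That is not after 1988-10-17, so look at November 1988.
November 1988 starts on a Tuesday, so its 1st Sunday is 1988-11-06 (5 days in).

1988-11-06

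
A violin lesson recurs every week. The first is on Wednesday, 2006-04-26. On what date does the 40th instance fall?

2007-01-24

The 40th occurrence is 39 intervals after the first: 39 × 7 = 273 days after 2006-04-26.
April has 30 days — 4 days to the end of April leaves 269.
May has 31 days (238 left).
June has 30 days (208 left).
July has 31 days (177 left).
August has 31 days (146 left).
September has 30 days (116 left).
October has 31 days (85 left).
November has 30 days (55 left).
December has 31 days (24 left).
24 days into January → 2007-01-24.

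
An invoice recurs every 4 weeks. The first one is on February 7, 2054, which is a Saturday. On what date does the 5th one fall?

May 30, 2054

The 5th occurrence is 4 intervals after the first: 4 × 28 = 112 days after February 7, 2054.
February has 28 days — 21 days to the end of February leaves 91.
March has 31 days (60 left).
April has 30 days (30 left).
30 days into May → May 30, 2054.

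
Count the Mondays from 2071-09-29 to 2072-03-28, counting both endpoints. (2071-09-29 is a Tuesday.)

26

2071-09-29 is a Tuesday; the first Monday on or after it is 2071-10-05 (6 days later).
From 2071-10-05 to 2072-03-28: 26 + 30 + 31 + 31 + 29 + 28 = 175 days (rest of October, November, December, January, February, March).
175 ÷ 7 = 25 full weeks with remainder 0, so 25 more Mondays after the first → 26.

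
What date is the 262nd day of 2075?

January has 31 days (262 − 31 = 231 remain).
February has 28 days (231 − 28 = 203 remain).
March has 31 days (203 − 31 = 172 remain).
April has 30 days (172 − 30 = 142 remain).
May has 31 days (142 − 31 = 111 remain).
June has 30 days (111 − 30 = 81 remain).
July has 31 days (81 − 31 = 50 remain).
August has 31 days (50 − 31 = 19 remain).
19 into September → September 19.

19 September 2075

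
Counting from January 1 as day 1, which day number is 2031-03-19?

78

Days in months before March: 31 + 28 = 59.
Plus 19 days into March → day 78.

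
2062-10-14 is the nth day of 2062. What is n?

287

Days in months before October: 31 + 28 + 31 + 30 + 31 + 30 + 31 + 31 + 30 = 273.
Plus 14 days into October → day 287.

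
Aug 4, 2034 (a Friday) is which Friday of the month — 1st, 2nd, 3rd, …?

Day 4 falls in week ⌈4/7⌉ of the month.
Days 1–7 hold the 1st Friday, 8–14 the 2nd, 15–21 the 3rd, 22–28 the 4th, 29–31 the 5th.
4 is in the range for the 1st.

1st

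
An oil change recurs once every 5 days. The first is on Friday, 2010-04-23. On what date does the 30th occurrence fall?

2010-09-15

The 30th occurrence is 29 intervals after the first: 29 × 5 = 145 days after 2010-04-23.
April has 30 days — 7 days to the end of April leaves 138.
May has 31 days (107 left).
June has 30 days (77 left).
July has 31 days (46 left).
August has 31 days (15 left).
15 days into September → 2010-09-15.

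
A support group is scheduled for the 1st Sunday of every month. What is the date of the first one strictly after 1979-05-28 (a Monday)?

May 1979 starts on a Tuesday, so its 1st Sunday is 1979-05-06 (5 days in).
That is not after 1979-05-28, so look at June 1979.
June 1979 starts on a Friday, so its 1st Sunday is 1979-06-03 (2 days in).

1979-06-03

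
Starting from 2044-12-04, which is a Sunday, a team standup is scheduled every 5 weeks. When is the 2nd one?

The 2nd occurrence is 1 interval after the first: 1 × 35 = 35 days after 2044-12-04.
December has 31 days — 27 days to the end of December leaves 8.
8 days into January → 2045-01-08.

2045-01-08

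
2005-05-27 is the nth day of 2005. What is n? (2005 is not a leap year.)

Days in months before May: 31 + 28 + 31 + 30 = 120.
Plus 27 days into May → day 147.

147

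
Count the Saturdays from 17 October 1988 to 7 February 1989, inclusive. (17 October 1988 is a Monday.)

17 October 1988 is a Monday; the first Saturday on or after it is 22 October 1988 (5 days later).
From 22 October 1988 to 7 February 1989: 9 + 30 + 31 + 31 + 7 = 108 days (rest of October, November, December, January, February).
108 ÷ 7 = 15 full weeks with remainder 3, so 15 more Saturdays after the first → 16.

16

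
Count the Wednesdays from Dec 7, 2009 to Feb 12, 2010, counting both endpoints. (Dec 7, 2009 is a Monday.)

10

Dec 7, 2009 is a Monday; the first Wednesday on or after it is Dec 9, 2009 (2 days later).
From Dec 9, 2009 to Feb 12, 2010: 22 + 31 + 12 = 65 days (rest of Dec, Jan, Feb).
65 ÷ 7 = 9 full weeks with remainder 2, so 9 more Wednesdays after the first → 10.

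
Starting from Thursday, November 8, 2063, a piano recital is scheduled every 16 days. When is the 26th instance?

December 12, 2064

The 26th occurrence is 25 intervals after the first: 25 × 16 = 400 days after November 8, 2063.
November has 30 days — 22 days to the end of November leaves 378.
December has 31 days (347 left).
January has 31 days (316 left).
February has 29 days (287 left).
March has 31 days (256 left).
April has 30 days (226 left).
May has 31 days (195 left).
June has 30 days (165 left).
July has 31 days (134 left).
August has 31 days (103 left).
September has 30 days (73 left).
October has 31 days (42 left).
November has 30 days (12 left).
12 days into December → December 12, 2064.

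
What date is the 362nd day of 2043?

Dec 28, 2043

Jan has 31 days (362 − 31 = 331 remain).
Feb has 28 days (331 − 28 = 303 remain).
Mar has 31 days (303 − 31 = 272 remain).
Apr has 30 days (272 − 30 = 242 remain).
May has 31 days (242 − 31 = 211 remain).
Jun has 30 days (211 − 30 = 181 remain).
Jul has 31 days (181 − 31 = 150 remain).
Aug has 31 days (150 − 31 = 119 remain).
Sep has 30 days (119 − 30 = 89 remain).
Oct has 31 days (89 − 31 = 58 remain).
Nov has 30 days (58 − 30 = 28 remain).
28 into Dec → Dec 28.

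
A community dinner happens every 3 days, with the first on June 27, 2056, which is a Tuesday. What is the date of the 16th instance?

The 16th occurrence is 15 intervals after the first: 15 × 3 = 45 days after June 27, 2056.
June has 30 days — 3 days to the end of June leaves 42.
July has 31 days (11 left).
11 days into August → August 11, 2056.

August 11, 2056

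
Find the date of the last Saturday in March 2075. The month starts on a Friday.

March 30, 2075

March 2075 begins on a Friday, so the first Saturday is March 2 (1 day later).
March 2075 has 31 days. Adding weeks: 2, 9, 16, 23, 30 — the last one ≤ 31 is the 30th.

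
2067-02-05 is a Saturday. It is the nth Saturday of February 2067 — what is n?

Day 5 falls in week ⌈5/7⌉ of the month.
Days 1–7 hold the 1st Saturday, 8–14 the 2nd, 15–21 the 3rd, 22–28 the 4th, 29–31 the 5th.
5 is in the range for the 1st.

1st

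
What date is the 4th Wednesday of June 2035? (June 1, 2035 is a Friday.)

June 2035 begins on a Friday, so the first Wednesday is June 6 (5 days later).
The 4th Wednesday is 3 weeks later: 6 + 21 = 27.

27 June 2035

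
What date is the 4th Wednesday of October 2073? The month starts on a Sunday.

October 2073 begins on a Sunday, so the first Wednesday is October 4 (3 days later).
The 4th Wednesday is 3 weeks later: 4 + 21 = 25.

2073-10-25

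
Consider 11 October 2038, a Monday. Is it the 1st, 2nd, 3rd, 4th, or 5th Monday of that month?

Day 11 falls in week ⌈11/7⌉ of the month.
Days 1–7 hold the 1st Monday, 8–14 the 2nd, 15–21 the 3rd, 22–28 the 4th, 29–31 the 5th.
11 is in the range for the 2nd.

2nd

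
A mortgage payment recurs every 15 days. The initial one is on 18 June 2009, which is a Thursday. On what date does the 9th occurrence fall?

16 October 2009

The 9th occurrence is 8 intervals after the first: 8 × 15 = 120 days after 18 June 2009.
June has 30 days — 12 days to the end of June leaves 108.
July has 31 days (77 left).
August has 31 days (46 left).
September has 30 days (16 left).
16 days into October → 16 October 2009.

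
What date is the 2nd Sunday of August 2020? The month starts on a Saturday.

2020-08-09

August 2020 begins on a Saturday, so the first Sunday is August 2 (1 day later).
The 2nd Sunday is 1 weeks later: 2 + 7 = 9.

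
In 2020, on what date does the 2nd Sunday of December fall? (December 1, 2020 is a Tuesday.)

December 2020 begins on a Tuesday, so the first Sunday is December 6 (5 days later).
The 2nd Sunday is 1 weeks later: 6 + 7 = 13.

2020-12-13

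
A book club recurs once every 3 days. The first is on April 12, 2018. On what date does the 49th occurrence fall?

September 3, 2018

The 49th occurrence is 48 intervals after the first: 48 × 3 = 144 days after April 12, 2018.
April has 30 days — 18 days to the end of April leaves 126.
May has 31 days (95 left).
June has 30 days (65 left).
July has 31 days (34 left).
August has 31 days (3 left).
3 days into September → September 3, 2018.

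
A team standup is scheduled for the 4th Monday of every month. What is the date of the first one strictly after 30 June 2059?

June 2059 starts on a Sunday; its first Monday is the 2nd, so the 4th Monday is the 23rd — 23 June 2059.
That is not after 30 June 2059, so look at July 2059.
July 2059 starts on a Tuesday; its first Monday is the 7th, so the 4th Monday is the 28th — 28 July 2059.

28 July 2059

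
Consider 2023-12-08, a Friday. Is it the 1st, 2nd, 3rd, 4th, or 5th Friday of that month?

2nd

Day 8 falls in week ⌈8/7⌉ of the month.
Days 1–7 hold the 1st Friday, 8–14 the 2nd, 15–21 the 3rd, 22–28 the 4th, 29–31 the 5th.
8 is in the range for the 2nd.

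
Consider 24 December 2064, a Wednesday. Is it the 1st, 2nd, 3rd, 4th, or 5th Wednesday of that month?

4th

Day 24 falls in week ⌈24/7⌉ of the month.
Days 1–7 hold the 1st Wednesday, 8–14 the 2nd, 15–21 the 3rd, 22–28 the 4th, 29–31 the 5th.
24 is in the range for the 4th.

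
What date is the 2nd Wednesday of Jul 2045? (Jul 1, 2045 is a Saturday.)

Jul 12, 2045

Jul 2045 begins on a Saturday, so the first Wednesday is Jul 5 (4 days later).
The 2nd Wednesday is 1 weeks later: 5 + 7 = 12.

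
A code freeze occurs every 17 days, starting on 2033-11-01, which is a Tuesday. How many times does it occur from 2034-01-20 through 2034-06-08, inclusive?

8

Occurrences land 17·i days after 2033-11-01 for i = 0, 1, 2, …
2034-01-20 is 80 days after the start; 80 ÷ 17 = 4 remainder 12; since the remainder is 12, round up to i = 5. First occurrence in the window: #6 on 2034-01-25 (5×17 = 85 days in).
2034-06-08 is 219 days after the start; 219 ÷ 17 = 12 remainder 15. Last occurrence in the window: #13 on 2034-05-24.
Occurrences #6 through #13: 8 in total.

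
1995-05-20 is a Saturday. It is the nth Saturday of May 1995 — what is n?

3rd

Day 20 falls in week ⌈20/7⌉ of the month.
Days 1–7 hold the 1st Saturday, 8–14 the 2nd, 15–21 the 3rd, 22–28 the 4th, 29–31 the 5th.
20 is in the range for the 3rd.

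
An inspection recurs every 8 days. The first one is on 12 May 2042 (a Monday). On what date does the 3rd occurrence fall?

28 May 2042

The 3rd occurrence is 2 intervals after the first: 2 × 8 = 16 days after 12 May 2042.
16 days later is 28 May 2042.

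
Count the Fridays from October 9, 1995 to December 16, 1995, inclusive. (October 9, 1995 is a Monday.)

10

October 9, 1995 is a Monday; the first Friday on or after it is October 13, 1995 (4 days later).
From October 13, 1995 to December 16, 1995: 18 + 30 + 16 = 64 days (rest of October, November, December).
64 ÷ 7 = 9 full weeks with remainder 1, so 9 more Fridays after the first → 10.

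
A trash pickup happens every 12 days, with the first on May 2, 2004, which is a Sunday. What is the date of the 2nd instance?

May 14, 2004

The 2nd occurrence is 1 interval after the first: 1 × 12 = 12 days after May 2, 2004.
12 days later is May 14, 2004.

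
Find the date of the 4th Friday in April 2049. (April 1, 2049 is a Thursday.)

23 April 2049

April 2049 begins on a Thursday, so the first Friday is April 2 (1 day later).
The 4th Friday is 3 weeks later: 2 + 21 = 23.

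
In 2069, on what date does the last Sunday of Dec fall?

Dec 29, 2069

Dec 2069 begins on a Sunday, so the first Sunday is Dec 1.
Dec 2069 has 31 days. Adding weeks: 1, 8, 15, 22, 29 — the last one ≤ 31 is the 29th.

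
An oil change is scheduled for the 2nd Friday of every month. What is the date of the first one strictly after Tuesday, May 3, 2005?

May 2005 starts on a Sunday; its first Friday is the 6th, so the 2nd Friday is the 13th — May 13, 2005.
May 13, 2005 is after May 3, 2005, so that is the next one.

May 13, 2005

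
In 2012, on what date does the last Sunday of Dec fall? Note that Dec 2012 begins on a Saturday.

Dec 30, 2012

Dec 2012 begins on a Saturday, so the first Sunday is Dec 2 (1 day later).
Dec 2012 has 31 days. Adding weeks: 2, 9, 16, 23, 30 — the last one ≤ 31 is the 30th.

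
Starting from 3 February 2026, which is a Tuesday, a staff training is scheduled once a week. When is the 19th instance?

9 June 2026

The 19th occurrence is 18 intervals after the first: 18 × 7 = 126 days after 3 February 2026.
February has 28 days — 25 days to the end of February leaves 101.
March has 31 days (70 left).
April has 30 days (40 left).
May has 31 days (9 left).
9 days into June → 9 June 2026.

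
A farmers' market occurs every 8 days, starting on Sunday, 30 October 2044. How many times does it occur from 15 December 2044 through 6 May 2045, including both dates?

18

Occurrences land 8·i days after 30 October 2044 for i = 0, 1, 2, …
15 December 2044 is 46 days after the start; 46 ÷ 8 = 5 remainder 6; since the remainder is 6, round up to i = 6. First occurrence in the window: #7 on 17 December 2044 (6×8 = 48 days in).
6 May 2045 is 188 days after the start; 188 ÷ 8 = 23 remainder 4. Last occurrence in the window: #24 on 2 May 2045.
Occurrences #7 through #24: 18 in total.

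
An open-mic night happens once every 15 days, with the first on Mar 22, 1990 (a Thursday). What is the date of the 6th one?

The 6th occurrence is 5 intervals after the first: 5 × 15 = 75 days after Mar 22, 1990.
Mar has 31 days — 9 days to the end of Mar leaves 66.
Apr has 30 days (36 left).
May has 31 days (5 left).
5 days into Jun → Jun 5, 1990.

Jun 5, 1990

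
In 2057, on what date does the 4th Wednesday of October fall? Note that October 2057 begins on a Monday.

2057-10-24

October 2057 begins on a Monday, so the first Wednesday is October 3 (2 days later).
The 4th Wednesday is 3 weeks later: 3 + 21 = 24.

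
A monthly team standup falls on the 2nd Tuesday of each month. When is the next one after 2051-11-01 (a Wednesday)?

2051-11-14

November 2051 starts on a Wednesday; its first Tuesday is the 7th, so the 2nd Tuesday is the 14th — 2051-11-14.
2051-11-14 is after 2051-11-01, so that is the next one.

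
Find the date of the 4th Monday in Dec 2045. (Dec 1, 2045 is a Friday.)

Dec 2045 begins on a Friday, so the first Monday is Dec 4 (3 days later).
The 4th Monday is 3 weeks later: 4 + 21 = 25.

Dec 25, 2045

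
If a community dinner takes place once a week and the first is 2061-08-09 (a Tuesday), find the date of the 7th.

The 7th occurrence is 6 intervals after the first: 6 × 7 = 42 days after 2061-08-09.
August has 31 days — 22 days to the end of August leaves 20.
20 days into September → 2061-09-20.

2061-09-20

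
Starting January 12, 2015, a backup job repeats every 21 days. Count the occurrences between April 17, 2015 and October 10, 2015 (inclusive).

Occurrences land 21·i days after January 12, 2015 for i = 0, 1, 2, …
April 17, 2015 is 95 days after the start; 95 ÷ 21 = 4 remainder 11; since the remainder is 11, round up to i = 5. First occurrence in the window: #6 on April 27, 2015 (5×21 = 105 days in).
October 10, 2015 is 271 days after the start; 271 ÷ 21 = 12 remainder 19. Last occurrence in the window: #13 on September 21, 2015.
Occurrences #6 through #13: 8 in total.

8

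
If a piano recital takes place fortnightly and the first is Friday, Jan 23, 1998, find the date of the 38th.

The 38th occurrence is 37 intervals after the first: 37 × 14 = 518 days after Jan 23, 1998.
Jan has 31 days — 8 days to the end of Jan leaves 510.
From end of Jan to end of 1998 is 334 days (176 left).
Jan has 31 days (145 left).
Feb has 28 days (117 left).
Mar has 31 days (86 left).
Apr has 30 days (56 left).
May has 31 days (25 left).
25 days into Jun → Jun 25, 1999.

Jun 25, 1999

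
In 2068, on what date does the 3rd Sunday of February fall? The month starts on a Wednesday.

February 2068 begins on a Wednesday, so the first Sunday is February 5 (4 days later).
The 3rd Sunday is 2 weeks later: 5 + 14 = 19.

February 19, 2068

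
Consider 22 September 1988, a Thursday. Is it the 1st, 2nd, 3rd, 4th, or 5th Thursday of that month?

4th

Day 22 falls in week ⌈22/7⌉ of the month.
Days 1–7 hold the 1st Thursday, 8–14 the 2nd, 15–21 the 3rd, 22–28 the 4th, 29–31 the 5th.
22 is in the range for the 4th.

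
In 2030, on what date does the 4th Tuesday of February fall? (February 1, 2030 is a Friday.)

February 2030 begins on a Friday, so the first Tuesday is February 5 (4 days later).
The 4th Tuesday is 3 weeks later: 5 + 21 = 26.

February 26, 2030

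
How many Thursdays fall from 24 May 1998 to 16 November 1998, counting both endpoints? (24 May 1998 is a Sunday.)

24 May 1998 is a Sunday; the first Thursday on or after it is 28 May 1998 (4 days later).
From 28 May 1998 to 16 November 1998: 3 + 30 + 31 + 31 + 30 + 31 + 16 = 172 days (rest of May, June, July, August, September, October, November).
172 ÷ 7 = 24 full weeks with remainder 4, so 24 more Thursdays after the first → 25.

25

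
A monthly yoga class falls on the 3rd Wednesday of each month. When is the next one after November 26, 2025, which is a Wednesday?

December 17, 2025

November 2025 starts on a Saturday; its first Wednesday is the 5th, so the 3rd Wednesday is the 19th — November 19, 2025.
That is not after November 26, 2025, so look at December 2025.
December 2025 starts on a Monday; its first Wednesday is the 3rd, so the 3rd Wednesday is the 17th — December 17, 2025.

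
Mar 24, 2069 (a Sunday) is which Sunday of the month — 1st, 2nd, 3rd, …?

Day 24 falls in week ⌈24/7⌉ of the month.
Days 1–7 hold the 1st Sunday, 8–14 the 2nd, 15–21 the 3rd, 22–28 the 4th, 29–31 the 5th.
24 is in the range for the 4th.

4th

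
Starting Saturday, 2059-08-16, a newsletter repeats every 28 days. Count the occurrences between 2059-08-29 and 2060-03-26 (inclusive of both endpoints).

Occurrences land 28·i days after 2059-08-16 for i = 0, 1, 2, …
2059-08-29 is 13 days after the start; 13 ÷ 28 = 0 remainder 13; since the remainder is 13, round up to i = 1. First occurrence in the window: #2 on 2059-09-13 (1×28 = 28 days in).
2060-03-26 is 223 days after the start; 223 ÷ 28 = 7 remainder 27. Last occurrence in the window: #8 on 2060-02-28.
Occurrences #2 through #8: 7 in total.

7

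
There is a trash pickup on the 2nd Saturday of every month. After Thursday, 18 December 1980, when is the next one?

December 1980 starts on a Monday; its first Saturday is the 6th, so the 2nd Saturday is the 13th — 13 December 1980.
That is not after 18 December 1980, so look at January 1981.
January 1981 starts on a Thursday; its first Saturday is the 3rd, so the 2nd Saturday is the 10th — 10 January 1981.

10 January 1981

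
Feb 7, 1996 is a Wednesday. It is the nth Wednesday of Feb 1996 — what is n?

1st

Day 7 falls in week ⌈7/7⌉ of the month.
Days 1–7 hold the 1st Wednesday, 8–14 the 2nd, 15–21 the 3rd, 22–28 the 4th, 29–31 the 5th.
7 is in the range for the 1st.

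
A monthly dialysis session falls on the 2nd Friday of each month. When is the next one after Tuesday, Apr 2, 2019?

Apr 2019 starts on a Monday; its first Friday is the 5th, so the 2nd Friday is the 12th — Apr 12, 2019.
Apr 12, 2019 is after Apr 2, 2019, so that is the next one.

Apr 12, 2019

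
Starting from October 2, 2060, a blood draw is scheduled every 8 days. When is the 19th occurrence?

February 23, 2061

The 19th occurrence is 18 intervals after the first: 18 × 8 = 144 days after October 2, 2060.
October has 31 days — 29 days to the end of October leaves 115.
November has 30 days (85 left).
December has 31 days (54 left).
January has 31 days (23 left).
23 days into February → February 23, 2061.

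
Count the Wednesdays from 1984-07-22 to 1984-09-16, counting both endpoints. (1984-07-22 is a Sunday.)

8

1984-07-22 is a Sunday; the first Wednesday on or after it is 1984-07-25 (3 days later).
From 1984-07-25 to 1984-09-16: 6 + 31 + 16 = 53 days (rest of July, August, September).
53 ÷ 7 = 7 full weeks with remainder 4, so 7 more Wednesdays after the first → 8.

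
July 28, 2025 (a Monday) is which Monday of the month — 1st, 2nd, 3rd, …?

Day 28 falls in week ⌈28/7⌉ of the month.
Days 1–7 hold the 1st Monday, 8–14 the 2nd, 15–21 the 3rd, 22–28 the 4th, 29–31 the 5th.
28 is in the range for the 4th.

4th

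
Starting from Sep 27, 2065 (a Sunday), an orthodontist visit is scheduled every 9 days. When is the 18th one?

The 18th occurrence is 17 intervals after the first: 17 × 9 = 153 days after Sep 27, 2065.
Sep has 30 days — 3 days to the end of Sep leaves 150.
Oct has 31 days (119 left).
Nov has 30 days (89 left).
Dec has 31 days (58 left).
Jan has 31 days (27 left).
27 days into Feb → Feb 27, 2066.

Feb 27, 2066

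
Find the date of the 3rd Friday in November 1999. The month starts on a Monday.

November 1999 begins on a Monday, so the first Friday is November 5 (4 days later).
The 3rd Friday is 2 weeks later: 5 + 14 = 19.

November 19, 1999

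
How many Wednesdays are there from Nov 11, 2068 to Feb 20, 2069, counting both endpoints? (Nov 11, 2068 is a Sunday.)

15

Nov 11, 2068 is a Sunday; the first Wednesday on or after it is Nov 14, 2068 (3 days later).
From Nov 14, 2068 to Feb 20, 2069: 16 + 31 + 31 + 20 = 98 days (rest of Nov, Dec, Jan, Feb).
98 ÷ 7 = 14 full weeks with remainder 0, so 14 more Wednesdays after the first → 15.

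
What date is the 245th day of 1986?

Sep 2, 1986

Jan has 31 days (245 − 31 = 214 remain).
Feb has 28 days (214 − 28 = 186 remain).
Mar has 31 days (186 − 31 = 155 remain).
Apr has 30 days (155 − 30 = 125 remain).
May has 31 days (125 − 31 = 94 remain).
Jun has 30 days (94 − 30 = 64 remain).
Jul has 31 days (64 − 31 = 33 remain).
Aug has 31 days (33 − 31 = 2 remain).
2 into Sep → Sep 2.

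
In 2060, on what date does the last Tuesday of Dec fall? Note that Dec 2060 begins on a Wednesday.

Dec 2060 begins on a Wednesday, so the first Tuesday is Dec 7 (6 days later).
Dec 2060 has 31 days. Adding weeks: 7, 14, 21, 28 — the last one ≤ 31 is the 28th.

Dec 28, 2060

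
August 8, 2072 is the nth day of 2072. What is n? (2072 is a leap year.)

Days in months before August: 31 + 29 + 31 + 30 + 31 + 30 + 31 = 213.
Plus 8 days into August → day 221.

221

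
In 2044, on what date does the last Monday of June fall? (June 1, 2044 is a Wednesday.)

June 2044 begins on a Wednesday, so the first Monday is June 6 (5 days later).
June 2044 has 30 days. Adding weeks: 6, 13, 20, 27 — the last one ≤ 30 is the 27th.

June 27, 2044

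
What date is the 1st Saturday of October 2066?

October 2, 2066

The first Saturday of October 2066 is October 2.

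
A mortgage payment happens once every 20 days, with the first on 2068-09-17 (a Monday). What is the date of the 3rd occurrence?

2068-10-27

The 3rd occurrence is 2 intervals after the first: 2 × 20 = 40 days after 2068-09-17.
September has 30 days — 13 days to the end of September leaves 27.
27 days into October → 2068-10-27.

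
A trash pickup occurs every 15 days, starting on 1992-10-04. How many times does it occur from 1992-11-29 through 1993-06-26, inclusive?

14

Occurrences land 15·i days after 1992-10-04 for i = 0, 1, 2, …
1992-11-29 is 56 days after the start; 56 ÷ 15 = 3 remainder 11; since the remainder is 11, round up to i = 4. First occurrence in the window: #5 on 1992-12-03 (4×15 = 60 days in).
1993-06-26 is 265 days after the start; 265 ÷ 15 = 17 remainder 10. Last occurrence in the window: #18 on 1993-06-16.
Occurrences #5 through #18: 14 in total.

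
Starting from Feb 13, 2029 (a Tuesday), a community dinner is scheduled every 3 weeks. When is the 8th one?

The 8th occurrence is 7 intervals after the first: 7 × 21 = 147 days after Feb 13, 2029.
Feb has 28 days — 15 days to the end of Feb leaves 132.
Mar has 31 days (101 left).
Apr has 30 days (71 left).
May has 31 days (40 left).
Jun has 30 days (10 left).
10 days into Jul → Jul 10, 2029.

Jul 10, 2029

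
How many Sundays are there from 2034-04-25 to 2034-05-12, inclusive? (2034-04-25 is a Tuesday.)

2

2034-04-25 is a Tuesday; the first Sunday on or after it is 2034-04-30 (5 days later).
From 2034-04-30 to 2034-05-12: 0 + 12 = 12 days (rest of April, May).
12 ÷ 7 = 1 full weeks with remainder 5, so 1 more Sundays after the first → 2.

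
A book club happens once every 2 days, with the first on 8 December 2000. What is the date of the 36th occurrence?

16 February 2001

The 36th occurrence is 35 intervals after the first: 35 × 2 = 70 days after 8 December 2000.
December has 31 days — 23 days to the end of December leaves 47.
January has 31 days (16 left).
16 days into February → 16 February 2001.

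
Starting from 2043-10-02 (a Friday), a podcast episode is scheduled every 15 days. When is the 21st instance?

2044-07-28

The 21st occurrence is 20 intervals after the first: 20 × 15 = 300 days after 2043-10-02.
October has 31 days — 29 days to the end of October leaves 271.
November has 30 days (241 left).
December has 31 days (210 left).
January has 31 days (179 left).
February has 29 days (150 left).
March has 31 days (119 left).
April has 30 days (89 left).
May has 31 days (58 left).
June has 30 days (28 left).
28 days into July → 2044-07-28.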